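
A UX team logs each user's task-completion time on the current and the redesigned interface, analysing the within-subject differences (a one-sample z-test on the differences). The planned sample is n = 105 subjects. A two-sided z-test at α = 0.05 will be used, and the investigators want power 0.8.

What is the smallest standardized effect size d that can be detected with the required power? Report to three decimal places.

Need Φ(δ − 1.960) = 0.8, so δ = 1.960 + 0.842 = 2.802.
(The second rejection-region term Φ(−δ − z_{α/2}) is negligible and dropped.)
δ = d·√n ⇒ d = δ/√n = 2.802/√105 = 0.2734.

d ≈ 0.273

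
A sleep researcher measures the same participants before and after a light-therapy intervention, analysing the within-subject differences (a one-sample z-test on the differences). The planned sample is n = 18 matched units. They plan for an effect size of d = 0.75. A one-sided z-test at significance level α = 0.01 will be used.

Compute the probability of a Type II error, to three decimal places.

β ≈ 0.196

Noncentrality parameter: δ = d·√n = 0.75 × √18 = 3.1820
Critical value for a one-sided test at α = 0.01: z_α = 2.326.
Power = P(Z > 2.326 − δ) = Φ(0.856) = 0.8039.
Type II error: β = 1 − power = 1 − 0.8039 = 0.1961.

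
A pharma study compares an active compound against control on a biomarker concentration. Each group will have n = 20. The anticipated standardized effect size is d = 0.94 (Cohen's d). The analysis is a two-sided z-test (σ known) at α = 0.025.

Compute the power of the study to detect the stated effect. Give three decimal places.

Noncentrality parameter: δ = d·√(n/2) = 0.94 × √(20/2) = 2.9725
Critical value for a two-sided test at α = 0.025: z_{α/2} = 2.241.
Power = Φ(δ − 2.241) + Φ(−δ − 2.241) = Φ(0.731) + Φ(-5.214) = 0.7677 + 0.0000 = 0.7677.

Power ≈ 0.768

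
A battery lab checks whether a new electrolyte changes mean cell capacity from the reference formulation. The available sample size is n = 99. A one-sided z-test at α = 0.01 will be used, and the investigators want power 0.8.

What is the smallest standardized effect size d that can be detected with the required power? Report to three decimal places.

d ≈ 0.318

Need Φ(δ − 2.326) = 0.8, so δ = 2.326 + 0.842 = 3.168.
δ = d·√n ⇒ d = δ/√n = 3.168/√99 = 0.3184.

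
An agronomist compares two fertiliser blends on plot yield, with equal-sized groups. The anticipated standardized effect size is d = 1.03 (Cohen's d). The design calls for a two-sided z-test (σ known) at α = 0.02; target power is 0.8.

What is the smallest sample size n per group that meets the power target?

n = 19 per group

For power 0.8 need Φ(δ − z_{0.01}) = 0.8, so δ = z_{0.01} + z_{0.20} = 2.326 + 0.842 = 3.168.
(For δ > 0 the lower-tail rejection region contributes negligibly to power, so the one-term inversion is standard.)
δ = d·√(n/2) ⇒ n = 2(δ/d)² = 2 × (3.168 / 1.03)² = 18.92.
Rounding up, n = 19 per group.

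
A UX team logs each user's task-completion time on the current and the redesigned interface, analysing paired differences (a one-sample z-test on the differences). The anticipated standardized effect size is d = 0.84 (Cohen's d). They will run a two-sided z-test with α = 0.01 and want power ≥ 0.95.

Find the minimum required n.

Set Φ(δ − 2.576) = 0.95; then δ − 2.576 = Φ⁻¹(0.95) = 1.645, giving δ = 4.221.
(Ignoring the negligible lower-tail rejection probability gives the usual closed-form inversion.)
δ = d·√n ⇒ n = (δ/d)² = (4.221 / 0.84)² = 25.25.
Round up to the next whole unit.

n = 26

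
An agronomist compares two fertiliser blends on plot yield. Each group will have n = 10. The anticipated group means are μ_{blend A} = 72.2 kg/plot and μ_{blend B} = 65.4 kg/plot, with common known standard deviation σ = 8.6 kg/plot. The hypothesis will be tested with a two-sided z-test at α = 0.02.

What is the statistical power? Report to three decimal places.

Power ≈ 0.288

Standardized effect: d = |μ_{blend A} − μ_{blend B}| / σ = |72.2 − 65.4| / 8.6 = 0.7907
Noncentrality parameter: δ = d·√(n/2) = 0.7907 × √(10/2) = 1.7681
Two-sided α = 0.02 → critical value z_{0.01} = 2.326.
Power = Φ(δ − 2.326) + Φ(−δ − 2.326) = Φ(-0.558) + Φ(-4.094) = 0.2883 + 0.0000 = 0.2883.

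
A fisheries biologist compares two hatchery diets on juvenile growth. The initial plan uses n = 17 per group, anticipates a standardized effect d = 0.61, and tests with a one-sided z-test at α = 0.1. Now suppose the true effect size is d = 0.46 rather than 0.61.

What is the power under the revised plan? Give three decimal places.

With d = 0.46: δ = d·√(n/2) = 0.46 × √(17/2) = 1.3411. Critical value z_{0.1} = 1.282.
Revised power = Φ(δ − 1.282) = Φ(0.060) = 0.5237.

Power ≈ 0.524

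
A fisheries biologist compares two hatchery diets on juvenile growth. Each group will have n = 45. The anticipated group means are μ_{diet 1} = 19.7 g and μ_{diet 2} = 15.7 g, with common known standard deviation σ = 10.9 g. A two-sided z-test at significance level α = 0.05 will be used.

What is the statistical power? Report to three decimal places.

Power ≈ 0.413

Standardized effect: d = |μ_{diet 1} − μ_{diet 2}| / σ = |19.7 − 15.7| / 10.9 = 0.3670
Noncentrality parameter: δ = d·√(n/2) = 0.3670 × √(45/2) = 1.7407
Critical value for a two-sided test at α = 0.05: z_{α/2} = 1.960.
Power = Φ(δ − 1.960) + Φ(−δ − 1.960) = Φ(-0.219) + Φ(-3.701) = 0.4132 + 0.0001 = 0.4133.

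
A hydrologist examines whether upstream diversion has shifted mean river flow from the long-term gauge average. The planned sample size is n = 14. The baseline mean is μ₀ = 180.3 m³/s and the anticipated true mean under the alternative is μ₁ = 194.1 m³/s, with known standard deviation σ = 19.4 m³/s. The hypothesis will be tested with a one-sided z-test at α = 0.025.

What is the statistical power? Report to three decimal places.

Standardized effect: d = |μ₁ − μ₀| / σ = |194.1 − 180.3| / 19.4 = 0.7113
Noncentrality parameter: δ = d·√n = 0.7113 × √14 = 2.6616
Critical value for a one-sided test at α = 0.025: z_α = 1.960.
Power = Φ(δ − 1.960) = Φ(0.702) = 0.7585.

Power ≈ 0.759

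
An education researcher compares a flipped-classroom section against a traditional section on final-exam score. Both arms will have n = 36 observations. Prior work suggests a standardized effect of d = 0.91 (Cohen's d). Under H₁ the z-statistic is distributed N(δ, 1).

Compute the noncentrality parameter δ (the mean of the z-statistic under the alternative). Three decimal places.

δ ≈ 3.861

δ = d·√(n/2) = 0.91 × √(36/2) = 3.8608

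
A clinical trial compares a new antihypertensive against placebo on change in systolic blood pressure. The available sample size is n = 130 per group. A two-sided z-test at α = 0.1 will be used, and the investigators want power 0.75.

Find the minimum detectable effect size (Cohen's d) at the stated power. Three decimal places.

Need Φ(δ − 1.645) = 0.75, so δ = 1.645 + 0.674 = 2.319.
(The second rejection-region term Φ(−δ − z_{α/2}) is negligible and dropped.)
δ = d·√(n/2) ⇒ d = δ/√(n/2) = 2.319/√(130/2) = 0.2877.

d ≈ 0.288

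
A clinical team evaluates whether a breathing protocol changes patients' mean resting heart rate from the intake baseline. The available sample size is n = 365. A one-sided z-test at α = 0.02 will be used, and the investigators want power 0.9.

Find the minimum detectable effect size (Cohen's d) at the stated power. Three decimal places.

d ≈ 0.175

Need Φ(δ − 2.054) = 0.9, so δ = 2.054 + 1.282 = 3.335.
δ = d·√n ⇒ d = δ/√n = 3.335/√365 = 0.1746.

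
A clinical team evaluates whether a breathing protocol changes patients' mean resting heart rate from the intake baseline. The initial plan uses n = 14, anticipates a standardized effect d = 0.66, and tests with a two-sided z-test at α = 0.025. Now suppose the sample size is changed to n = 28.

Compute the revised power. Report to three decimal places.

Power ≈ 0.895

With n = 28: δ = d·√n = 0.66 × √28 = 3.4924. Critical value z_{0.0125} = 2.241.
Revised power = Φ(δ − 2.241) + Φ(−δ − 2.241) = Φ(1.251) + Φ(-5.734) = 0.8945 + 0.0000 = 0.8945.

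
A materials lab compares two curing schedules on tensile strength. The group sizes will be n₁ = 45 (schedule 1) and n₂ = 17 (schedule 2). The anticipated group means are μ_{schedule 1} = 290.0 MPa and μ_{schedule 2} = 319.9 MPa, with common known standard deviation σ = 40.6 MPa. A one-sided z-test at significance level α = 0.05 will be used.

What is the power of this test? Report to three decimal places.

Power ≈ 0.827

Standardized effect: d = |μ_{schedule 1} − μ_{schedule 2}| / σ = |290.0 − 319.9| / 40.6 = 0.7365
Noncentrality parameter: λ = d / √(1/n₁ + 1/n₂) = 0.7365 / √(1/45 + 1/17) = 2.5869
Critical value for a one-sided test at α = 0.05: z_α = 1.645.
Power = P(Z > 1.645 − λ) = Φ(0.942) = 0.8269.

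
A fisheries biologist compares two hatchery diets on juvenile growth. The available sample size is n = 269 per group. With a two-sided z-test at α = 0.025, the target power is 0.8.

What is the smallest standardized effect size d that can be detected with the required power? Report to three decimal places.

d ≈ 0.266

Required noncentrality: δ = z_{0.0125} + z_{0.20} = 2.241 + 0.842 = 3.083.
(The second rejection-region term Φ(−δ − z_{α/2}) is negligible and dropped.)
δ = d·√(n/2) ⇒ d = δ/√(n/2) = 3.083/√(269/2) = 0.2658.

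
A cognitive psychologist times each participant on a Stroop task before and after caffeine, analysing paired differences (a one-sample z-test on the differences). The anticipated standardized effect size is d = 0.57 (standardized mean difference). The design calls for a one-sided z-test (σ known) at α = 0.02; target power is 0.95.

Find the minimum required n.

Set Φ(δ − 2.054) = 0.95; then δ − 2.054 = Φ⁻¹(0.95) = 1.645, giving δ = 3.699.
δ = d·√n ⇒ n = (δ/d)² = (3.699 / 0.57)² = 42.10.
Rounding up, n = 43.

n = 43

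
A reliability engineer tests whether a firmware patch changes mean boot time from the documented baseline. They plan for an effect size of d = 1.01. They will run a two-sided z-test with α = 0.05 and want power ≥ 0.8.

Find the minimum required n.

n = 8

Set Φ(δ − 1.960) = 0.8; then δ − 1.960 = Φ⁻¹(0.8) = 0.842, giving δ = 2.802.
(For δ > 0 the lower-tail rejection region contributes negligibly to power, so the one-term inversion is standard.)
δ = d·√n ⇒ n = (δ/d)² = (2.802 / 1.01)² = 7.69.
Rounding up, n = 8.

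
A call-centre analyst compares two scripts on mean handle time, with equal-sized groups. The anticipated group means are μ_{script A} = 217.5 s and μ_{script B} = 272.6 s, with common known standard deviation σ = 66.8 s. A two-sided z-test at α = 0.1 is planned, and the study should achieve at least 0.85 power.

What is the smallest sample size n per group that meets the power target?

Standardized effect: d = |μ_{script A} − μ_{script B}| / σ = |217.5 − 272.6| / 66.8 = 0.8249
Set Φ(δ − 1.645) = 0.85; then δ − 1.645 = Φ⁻¹(0.85) = 1.036, giving δ = 2.681.
(For δ > 0 the lower-tail rejection region contributes negligibly to power, so the one-term inversion is standard.)
δ = d·√(n/2) ⇒ n = 2(δ/d)² = 2 × (2.681 / 0.8249)² = 21.13.
Rounding up, n = 22 per group.

n = 22 per group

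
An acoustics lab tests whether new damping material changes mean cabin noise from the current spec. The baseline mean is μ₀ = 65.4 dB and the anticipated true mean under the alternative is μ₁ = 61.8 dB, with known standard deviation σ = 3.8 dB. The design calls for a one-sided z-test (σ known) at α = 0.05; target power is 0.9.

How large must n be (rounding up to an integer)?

Standardized effect: d = |μ₁ − μ₀| / σ = |61.8 − 65.4| / 3.8 = 0.9474
For power 0.9 need Φ(δ − z_{0.05}) = 0.9, so δ = z_{0.05} + z_{0.10} = 1.645 + 1.282 = 2.926.
δ = d·√n ⇒ n = (δ/d)² = (2.926 / 0.9474)² = 9.54.
Rounding up, n = 10.

n = 10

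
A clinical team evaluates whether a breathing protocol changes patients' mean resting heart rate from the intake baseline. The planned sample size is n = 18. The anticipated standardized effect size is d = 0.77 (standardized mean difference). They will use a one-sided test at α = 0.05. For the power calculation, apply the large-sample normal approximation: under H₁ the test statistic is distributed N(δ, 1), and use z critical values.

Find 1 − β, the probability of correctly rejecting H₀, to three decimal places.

Noncentrality parameter: λ = d·√n = 0.77 × √18 = 3.2668
One-sided α = 0.05 → critical value z_{0.05} = 1.645.
Power = Φ(λ − 1.645) = Φ(1.622) = 0.9476.

Power ≈ 0.948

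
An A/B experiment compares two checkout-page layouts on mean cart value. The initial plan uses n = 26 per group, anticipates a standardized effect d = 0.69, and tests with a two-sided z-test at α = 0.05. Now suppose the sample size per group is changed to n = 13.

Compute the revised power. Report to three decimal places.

With n = 13 per group: δ = d·√(n/2) = 0.69 × √(13/2) = 1.7592. Critical value z_{0.025} = 1.960.
Revised power = Φ(δ − 1.960) + Φ(−δ − 1.960) = Φ(-0.201) + Φ(-3.719) = 0.4204 + 0.0001 = 0.4205.

Power ≈ 0.421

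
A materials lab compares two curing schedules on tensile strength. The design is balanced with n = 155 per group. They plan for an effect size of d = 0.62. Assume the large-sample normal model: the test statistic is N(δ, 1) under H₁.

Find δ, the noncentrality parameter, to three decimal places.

δ ≈ 5.458

δ = d·√(n/2) = 0.62 × √(155/2) = 5.4581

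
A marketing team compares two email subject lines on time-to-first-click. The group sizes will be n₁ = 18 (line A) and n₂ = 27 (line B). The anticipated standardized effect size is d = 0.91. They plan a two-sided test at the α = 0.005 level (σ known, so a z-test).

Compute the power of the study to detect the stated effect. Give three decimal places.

Power ≈ 0.573

Noncentrality parameter: δ = d / √(1/n₁ + 1/n₂) = 0.91 / √(1/18 + 1/27) = 2.9906
Two-sided α = 0.005 → critical value z_{0.0025} = 2.807.
Power = Φ(δ − 2.807) + Φ(−δ − 2.807) = Φ(0.184) + Φ(-5.798) = 0.5728 + 0.0000 = 0.5728.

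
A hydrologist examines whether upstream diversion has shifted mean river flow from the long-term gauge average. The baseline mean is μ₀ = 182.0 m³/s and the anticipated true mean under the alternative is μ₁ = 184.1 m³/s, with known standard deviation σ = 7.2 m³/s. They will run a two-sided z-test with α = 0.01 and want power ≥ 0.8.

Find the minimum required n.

Standardized effect: d = |μ₁ − μ₀| / σ = |184.1 − 182.0| / 7.2 = 0.2917
For power 0.8 need Φ(δ − z_{0.005}) = 0.8, so δ = z_{0.005} + z_{0.20} = 2.576 + 0.842 = 3.417.
(For δ > 0 the lower-tail rejection region contributes negligibly to power, so the one-term inversion is standard.)
δ = d·√n ⇒ n = (δ/d)² = (3.417 / 0.2917)² = 137.29.
Rounding up, n = 138.

n = 138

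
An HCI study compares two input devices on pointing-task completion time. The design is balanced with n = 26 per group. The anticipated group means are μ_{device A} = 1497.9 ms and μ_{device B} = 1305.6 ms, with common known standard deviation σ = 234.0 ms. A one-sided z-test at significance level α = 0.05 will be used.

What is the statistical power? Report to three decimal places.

Power ≈ 0.906

Standardized effect: d = |μ_{device A} − μ_{device B}| / σ = |1497.9 − 1305.6| / 234.0 = 0.8218
Noncentrality parameter: δ = d·√(n/2) = 0.8218 × √(26/2) = 2.9630
Critical value for a one-sided test at α = 0.05: z_α = 1.645.
Power = P(Z > 1.645 − δ) = Φ(1.318) = 0.9063.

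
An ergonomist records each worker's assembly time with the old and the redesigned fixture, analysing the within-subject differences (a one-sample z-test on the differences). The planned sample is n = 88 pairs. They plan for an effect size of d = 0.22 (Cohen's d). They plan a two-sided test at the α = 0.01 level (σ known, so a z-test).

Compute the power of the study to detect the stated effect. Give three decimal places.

Power ≈ 0.304

Noncentrality parameter: δ = d·√n = 0.22 × √88 = 2.0638
Two-sided α = 0.01 → critical value z_{0.005} = 2.576.
Power = Φ(δ − 2.576) + Φ(−δ − 2.576) = Φ(-0.512) + Φ(-4.640) = 0.3043 + 0.0000 = 0.3043.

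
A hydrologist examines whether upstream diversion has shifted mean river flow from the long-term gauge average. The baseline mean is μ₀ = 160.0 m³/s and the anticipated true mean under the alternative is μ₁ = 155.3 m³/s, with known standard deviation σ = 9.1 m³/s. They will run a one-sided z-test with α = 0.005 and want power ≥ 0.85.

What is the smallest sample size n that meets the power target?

Standardized effect: d = |μ₁ − μ₀| / σ = |155.3 − 160.0| / 9.1 = 0.5165
For power 0.85 need Φ(δ − z_{0.005}) = 0.85, so δ = z_{0.005} + z_{0.15} = 2.576 + 1.036 = 3.612.
δ = d·√n ⇒ n = (δ/d)² = (3.612 / 0.5165)² = 48.92.
Round up to the next whole unit.

n = 49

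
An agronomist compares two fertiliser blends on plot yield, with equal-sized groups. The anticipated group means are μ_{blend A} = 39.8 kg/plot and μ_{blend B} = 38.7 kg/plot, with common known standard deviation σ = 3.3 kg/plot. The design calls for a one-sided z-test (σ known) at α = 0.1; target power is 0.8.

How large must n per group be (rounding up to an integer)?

n = 82 per group

Standardized effect: d = |μ_{blend A} − μ_{blend B}| / σ = |39.8 − 38.7| / 3.3 = 0.3333
Set Φ(δ − 1.282) = 0.8; then δ − 1.282 = Φ⁻¹(0.8) = 0.842, giving δ = 2.123.
δ = d·√(n/2) ⇒ n = 2(δ/d)² = 2 × (2.123 / 0.3333)² = 81.14.
Rounding up, n = 82 per group.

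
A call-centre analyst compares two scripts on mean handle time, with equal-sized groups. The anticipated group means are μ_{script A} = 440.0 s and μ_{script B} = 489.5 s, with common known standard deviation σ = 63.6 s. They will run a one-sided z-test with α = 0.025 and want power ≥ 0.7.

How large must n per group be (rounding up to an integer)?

Standardized effect: d = |μ_{script A} − μ_{script B}| / σ = |440.0 − 489.5| / 63.6 = 0.7783
Set Φ(δ − 1.960) = 0.7; then δ − 1.960 = Φ⁻¹(0.7) = 0.524, giving δ = 2.484.
δ = d·√(n/2) ⇒ n = 2(δ/d)² = 2 × (2.484 / 0.7783)² = 20.38.
Round up to the next whole unit.

n = 21 per group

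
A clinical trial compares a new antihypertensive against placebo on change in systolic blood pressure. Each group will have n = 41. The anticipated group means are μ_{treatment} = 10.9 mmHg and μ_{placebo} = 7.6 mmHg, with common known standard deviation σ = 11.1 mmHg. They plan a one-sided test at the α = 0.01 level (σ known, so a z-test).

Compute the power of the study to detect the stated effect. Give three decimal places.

Power ≈ 0.163

Standardized effect: d = |μ_{treatment} − μ_{placebo}| / σ = |10.9 − 7.6| / 11.1 = 0.2973
Noncentrality parameter: δ = d·√(n/2) = 0.2973 × √(41/2) = 1.3461
One-sided α = 0.01 → critical value z_{0.01} = 2.326.
Power = P(Z > 2.326 − δ) = Φ(-0.980) = 0.1635.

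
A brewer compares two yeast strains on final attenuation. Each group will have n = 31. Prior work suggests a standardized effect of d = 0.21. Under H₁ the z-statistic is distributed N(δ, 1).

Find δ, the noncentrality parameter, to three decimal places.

δ = d·√(n/2) = 0.21 × √(31/2) = 0.8268

δ ≈ 0.827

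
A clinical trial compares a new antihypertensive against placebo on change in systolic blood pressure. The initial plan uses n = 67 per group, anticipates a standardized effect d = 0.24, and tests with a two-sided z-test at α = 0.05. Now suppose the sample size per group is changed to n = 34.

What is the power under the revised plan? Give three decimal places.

Power ≈ 0.168

With n = 34 per group: δ = d·√(n/2) = 0.24 × √(34/2) = 0.9895. Critical value z_{0.025} = 1.960.
Revised power = Φ(δ − 1.960) + Φ(−δ − 1.960) = Φ(-0.970) + Φ(-2.950) = 0.1659 + 0.0016 = 0.1675.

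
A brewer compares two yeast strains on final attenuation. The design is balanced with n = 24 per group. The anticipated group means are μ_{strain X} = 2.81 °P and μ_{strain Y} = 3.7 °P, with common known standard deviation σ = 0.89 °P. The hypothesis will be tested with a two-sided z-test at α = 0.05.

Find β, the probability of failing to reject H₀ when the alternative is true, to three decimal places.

β ≈ 0.066

Standardized effect: d = |μ_{strain X} − μ_{strain Y}| / σ = |2.81 − 3.7| / 0.89 = 1.0000
Noncentrality parameter: δ = d·√(n/2) = 1.0000 × √(24/2) = 3.4641
Two-sided α = 0.05 → critical value z_{0.025} = 1.960.
Power = Φ(δ − 1.960) + Φ(−δ − 1.960) = Φ(1.504) + Φ(-5.424) = 0.9337 + 0.0000 = 0.9337.
Type II error: β = 1 − power = 1 − 0.9337 = 0.0663.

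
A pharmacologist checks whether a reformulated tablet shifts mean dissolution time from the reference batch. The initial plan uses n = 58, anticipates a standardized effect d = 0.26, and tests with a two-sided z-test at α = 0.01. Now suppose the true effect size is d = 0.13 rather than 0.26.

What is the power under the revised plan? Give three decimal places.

With d = 0.13: δ = d·√n = 0.13 × √58 = 0.9901. Critical value z_{0.005} = 2.576.
Revised power = Φ(δ − 2.576) + Φ(−δ − 2.576) = Φ(-1.586) + Φ(-3.566) = 0.0564 + 0.0002 = 0.0566.

Power ≈ 0.057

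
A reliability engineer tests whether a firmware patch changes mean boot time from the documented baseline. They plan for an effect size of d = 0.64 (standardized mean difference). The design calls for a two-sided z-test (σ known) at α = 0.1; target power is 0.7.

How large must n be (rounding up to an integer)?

n = 12

Set Φ(δ − 1.645) = 0.7; then δ − 1.645 = Φ⁻¹(0.7) = 0.524, giving δ = 2.169.
(The Φ(−δ − z_{α/2}) term is vanishingly small for δ > 0 and is dropped in the standard sample-size formula.)
δ = d·√n ⇒ n = (δ/d)² = (2.169 / 0.64)² = 11.49.
Rounding up, n = 12.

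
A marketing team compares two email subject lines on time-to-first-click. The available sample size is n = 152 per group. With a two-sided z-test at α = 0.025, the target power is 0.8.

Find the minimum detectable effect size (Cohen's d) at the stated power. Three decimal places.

d ≈ 0.354

Required noncentrality: δ = z_{0.0125} + z_{0.20} = 2.241 + 0.842 = 3.083.
(Lower-tail contribution to power is negligible for δ > 0.)
δ = d·√(n/2) ⇒ d = δ/√(n/2) = 3.083/√(152/2) = 0.3536.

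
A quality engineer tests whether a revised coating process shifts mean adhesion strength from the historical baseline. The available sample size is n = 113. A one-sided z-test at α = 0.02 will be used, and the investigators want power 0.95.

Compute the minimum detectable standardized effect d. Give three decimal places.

Need Φ(δ − 2.054) = 0.95, so δ = 2.054 + 1.645 = 3.699.
δ = d·√n ⇒ d = δ/√n = 3.699/√113 = 0.3479.

d ≈ 0.348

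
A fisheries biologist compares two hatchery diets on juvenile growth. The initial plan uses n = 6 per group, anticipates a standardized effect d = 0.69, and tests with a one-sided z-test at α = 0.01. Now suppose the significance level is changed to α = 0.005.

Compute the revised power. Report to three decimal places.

Power ≈ 0.084

δ = d·√(n/2) = 0.69 × √(6/2) = 1.1951 (unchanged). New critical value: z_{0.005} = 2.576.
Revised power = P(Z > 2.576 − δ) = Φ(-1.381) = 0.0837.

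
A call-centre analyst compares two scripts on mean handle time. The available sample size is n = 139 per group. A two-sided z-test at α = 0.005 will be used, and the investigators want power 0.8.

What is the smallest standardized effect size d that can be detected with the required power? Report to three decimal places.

Need Φ(δ − 2.807) = 0.8, so δ = 2.807 + 0.842 = 3.649.
(Lower-tail contribution to power is negligible for δ > 0.)
δ = d·√(n/2) ⇒ d = δ/√(n/2) = 3.649/√(139/2) = 0.4377.

d ≈ 0.438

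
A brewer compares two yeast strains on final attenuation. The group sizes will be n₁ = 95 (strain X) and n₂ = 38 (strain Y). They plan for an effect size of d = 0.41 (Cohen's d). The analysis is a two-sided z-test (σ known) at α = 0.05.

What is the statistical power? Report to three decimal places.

Noncentrality parameter: λ = d / √(1/n₁ + 1/n₂) = 0.41 / √(1/95 + 1/38) = 2.1361
Critical value for a two-sided test at α = 0.05: z_{α/2} = 1.960.
Power = Φ(λ − 1.960) + Φ(−λ − 1.960) = Φ(0.176) + Φ(-4.096) = 0.5699 + 0.0000 = 0.5699.

Power ≈ 0.570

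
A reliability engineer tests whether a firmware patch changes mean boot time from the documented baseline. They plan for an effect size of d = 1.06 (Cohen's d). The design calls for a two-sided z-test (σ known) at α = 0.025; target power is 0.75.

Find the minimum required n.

n = 8

Set Φ(δ − 2.241) = 0.75; then δ − 2.241 = Φ⁻¹(0.75) = 0.674, giving δ = 2.916.
(For δ > 0 the lower-tail rejection region contributes negligibly to power, so the one-term inversion is standard.)
δ = d·√n ⇒ n = (δ/d)² = (2.916 / 1.06)² = 7.57.
Rounding up, n = 8.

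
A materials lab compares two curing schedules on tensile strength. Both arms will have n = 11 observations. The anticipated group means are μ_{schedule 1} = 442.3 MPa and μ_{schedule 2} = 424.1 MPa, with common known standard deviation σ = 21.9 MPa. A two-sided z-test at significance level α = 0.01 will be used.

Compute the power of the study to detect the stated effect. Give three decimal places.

Power ≈ 0.265

Standardized effect: d = |μ_{schedule 1} − μ_{schedule 2}| / σ = |442.3 − 424.1| / 21.9 = 0.8311
Noncentrality parameter: δ = d·√(n/2) = 0.8311 × √(11/2) = 1.9490
Critical value for a two-sided test at α = 0.01: z_{α/2} = 2.576.
Power = Φ(δ − 2.576) + Φ(−δ − 2.576) = Φ(-0.627) + Φ(-4.525) = 0.2654 + 0.0000 = 0.2654.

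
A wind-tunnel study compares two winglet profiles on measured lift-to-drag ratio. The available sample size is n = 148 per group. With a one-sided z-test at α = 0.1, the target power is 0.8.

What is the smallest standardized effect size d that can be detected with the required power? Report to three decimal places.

Required noncentrality: δ = z_{0.1} + z_{0.20} = 1.282 + 0.842 = 2.123.
δ = d·√(n/2) ⇒ d = δ/√(n/2) = 2.123/√(148/2) = 0.2468.

d ≈ 0.247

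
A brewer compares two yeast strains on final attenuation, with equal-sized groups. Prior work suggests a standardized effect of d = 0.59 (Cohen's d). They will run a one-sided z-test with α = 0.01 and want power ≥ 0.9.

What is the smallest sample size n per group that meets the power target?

n = 75 per group

Set Φ(δ − 2.326) = 0.9; then δ − 2.326 = Φ⁻¹(0.9) = 1.282, giving δ = 3.608.
δ = d·√(n/2) ⇒ n = 2(δ/d)² = 2 × (3.608 / 0.59)² = 74.79.
Round up to the next whole unit.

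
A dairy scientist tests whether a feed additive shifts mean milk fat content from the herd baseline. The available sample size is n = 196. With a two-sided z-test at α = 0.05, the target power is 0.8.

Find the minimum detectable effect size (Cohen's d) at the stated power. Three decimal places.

Required noncentrality: δ = z_{0.025} + z_{0.20} = 1.960 + 0.842 = 2.802.
(Lower-tail contribution to power is negligible for δ > 0.)
δ = d·√n ⇒ d = δ/√n = 2.802/√196 = 0.2001.

d ≈ 0.200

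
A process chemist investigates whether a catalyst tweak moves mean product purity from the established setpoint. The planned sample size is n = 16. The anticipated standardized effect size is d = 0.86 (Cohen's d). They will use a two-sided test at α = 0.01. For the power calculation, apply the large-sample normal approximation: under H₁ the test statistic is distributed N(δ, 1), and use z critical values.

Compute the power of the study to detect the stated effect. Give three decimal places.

Noncentrality parameter: δ = d·√n = 0.86 × √16 = 3.4400
Two-sided α = 0.01 → critical value z_{0.005} = 2.576.
Power = Φ(δ − 2.576) + Φ(−δ − 2.576) = Φ(0.864) + Φ(-6.016) = 0.8063 + 0.0000 = 0.8063.

Power ≈ 0.806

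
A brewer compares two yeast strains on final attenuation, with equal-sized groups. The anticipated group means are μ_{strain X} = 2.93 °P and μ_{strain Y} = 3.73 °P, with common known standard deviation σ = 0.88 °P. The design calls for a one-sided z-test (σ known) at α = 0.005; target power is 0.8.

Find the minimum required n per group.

n = 29 per group

Standardized effect: d = |μ_{strain X} − μ_{strain Y}| / σ = |2.93 − 3.73| / 0.88 = 0.9091
For power 0.8 need Φ(δ − z_{0.005}) = 0.8, so δ = z_{0.005} + z_{0.20} = 2.576 + 0.842 = 3.417.
δ = d·√(n/2) ⇒ n = 2(δ/d)² = 2 × (3.417 / 0.9091)² = 28.26.
Round up to the next whole unit.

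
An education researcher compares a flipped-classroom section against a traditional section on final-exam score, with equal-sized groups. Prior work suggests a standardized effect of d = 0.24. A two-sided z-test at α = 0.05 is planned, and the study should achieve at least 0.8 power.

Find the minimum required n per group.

For power 0.8 need Φ(δ − z_{0.025}) = 0.8, so δ = z_{0.025} + z_{0.20} = 1.960 + 0.842 = 2.802.
(For δ > 0 the lower-tail rejection region contributes negligibly to power, so the one-term inversion is standard.)
δ = d·√(n/2) ⇒ n = 2(δ/d)² = 2 × (2.802 / 0.24)² = 272.53.
Rounding up, n = 273 per group.

n = 273 per group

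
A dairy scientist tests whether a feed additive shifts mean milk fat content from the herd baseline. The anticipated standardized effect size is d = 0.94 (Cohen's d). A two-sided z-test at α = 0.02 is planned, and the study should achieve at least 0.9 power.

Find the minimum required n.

n = 15

Set Φ(δ − 2.326) = 0.9; then δ − 2.326 = Φ⁻¹(0.9) = 1.282, giving δ = 3.608.
(The Φ(−δ − z_{α/2}) term is vanishingly small for δ > 0 and is dropped in the standard sample-size formula.)
δ = d·√n ⇒ n = (δ/d)² = (3.608 / 0.94)² = 14.73.
Rounding up, n = 15.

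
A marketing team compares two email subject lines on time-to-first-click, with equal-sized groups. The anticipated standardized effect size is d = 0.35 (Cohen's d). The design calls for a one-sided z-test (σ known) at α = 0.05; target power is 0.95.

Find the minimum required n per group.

For power 0.95 need Φ(δ − z_{0.05}) = 0.95, so δ = z_{0.05} + z_{0.05} = 1.645 + 1.645 = 3.290.
δ = d·√(n/2) ⇒ n = 2(δ/d)² = 2 × (3.290 / 0.35)² = 176.69.
Rounding up, n = 177 per group.

n = 177 per group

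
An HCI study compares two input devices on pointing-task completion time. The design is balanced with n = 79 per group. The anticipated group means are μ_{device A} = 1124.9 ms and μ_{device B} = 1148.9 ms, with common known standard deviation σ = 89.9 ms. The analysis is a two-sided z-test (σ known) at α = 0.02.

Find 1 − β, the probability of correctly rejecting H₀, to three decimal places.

Standardized effect: d = |μ_{device A} − μ_{device B}| / σ = |1124.9 − 1148.9| / 89.9 = 0.2670
Noncentrality parameter: λ = d·√(n/2) = 0.2670 × √(79/2) = 1.6778
Two-sided α = 0.02 → critical value z_{0.01} = 2.326.
Power = Φ(λ − 2.326) + Φ(−λ − 2.326) = Φ(-0.649) + Φ(-4.004) = 0.2583 + 0.0000 = 0.2584.

Power ≈ 0.258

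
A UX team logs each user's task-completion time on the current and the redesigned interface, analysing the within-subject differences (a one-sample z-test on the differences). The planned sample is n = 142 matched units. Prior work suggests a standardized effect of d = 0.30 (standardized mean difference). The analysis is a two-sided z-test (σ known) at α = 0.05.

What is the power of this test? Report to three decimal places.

Noncentrality parameter: δ = d·√n = 0.30 × √142 = 3.5749
Critical value for a two-sided test at α = 0.05: z_{α/2} = 1.960.
Power = Φ(δ − 1.960) + Φ(−δ − 1.960) = Φ(1.615) + Φ(-5.535) = 0.9468 + 0.0000 = 0.9468.

Power ≈ 0.947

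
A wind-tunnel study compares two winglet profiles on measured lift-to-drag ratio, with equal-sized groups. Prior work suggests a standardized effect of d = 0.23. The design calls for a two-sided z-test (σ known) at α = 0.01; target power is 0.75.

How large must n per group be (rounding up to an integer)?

For power 0.75 need Φ(δ − z_{0.005}) = 0.75, so δ = z_{0.005} + z_{0.25} = 2.576 + 0.674 = 3.250.
(Ignoring the negligible lower-tail rejection probability gives the usual closed-form inversion.)
δ = d·√(n/2) ⇒ n = 2(δ/d)² = 2 × (3.250 / 0.23)² = 399.42.
Rounding up, n = 400 per group.

n = 400 per group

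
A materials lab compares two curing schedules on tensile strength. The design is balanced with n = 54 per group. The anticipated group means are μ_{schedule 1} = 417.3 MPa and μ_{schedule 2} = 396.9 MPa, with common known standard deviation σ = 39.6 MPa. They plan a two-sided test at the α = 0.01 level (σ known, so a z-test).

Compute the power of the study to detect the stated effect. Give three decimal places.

Standardized effect: d = |μ_{schedule 1} − μ_{schedule 2}| / σ = |417.3 − 396.9| / 39.6 = 0.5152
Noncentrality parameter: λ = d·√(n/2) = 0.5152 × √(54/2) = 2.6768
Critical value for a two-sided test at α = 0.01: z_{α/2} = 2.576.
Power = Φ(λ − 2.576) + Φ(−λ − 2.576) = Φ(0.101) + Φ(-5.253) = 0.5402 + 0.0000 = 0.5402.

Power ≈ 0.540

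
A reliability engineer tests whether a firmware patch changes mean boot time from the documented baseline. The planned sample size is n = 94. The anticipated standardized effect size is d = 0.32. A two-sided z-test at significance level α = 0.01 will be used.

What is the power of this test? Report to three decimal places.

Noncentrality parameter: δ = d·√n = 0.32 × √94 = 3.1025
Two-sided α = 0.01 → critical value z_{0.005} = 2.576.
Power = Φ(δ − 2.576) + Φ(−δ − 2.576) = Φ(0.527) + Φ(-5.678) = 0.7008 + 0.0000 = 0.7008.

Power ≈ 0.701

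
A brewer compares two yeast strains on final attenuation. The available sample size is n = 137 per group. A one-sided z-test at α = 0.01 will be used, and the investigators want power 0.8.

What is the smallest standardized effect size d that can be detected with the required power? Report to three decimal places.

d ≈ 0.383

Need Φ(δ − 2.326) = 0.8, so δ = 2.326 + 0.842 = 3.168.
δ = d·√(n/2) ⇒ d = δ/√(n/2) = 3.168/√(137/2) = 0.3828.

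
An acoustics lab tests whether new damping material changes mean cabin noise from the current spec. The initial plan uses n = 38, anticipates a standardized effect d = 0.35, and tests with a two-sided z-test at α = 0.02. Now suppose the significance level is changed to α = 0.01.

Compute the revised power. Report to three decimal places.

δ = d·√n = 0.35 × √38 = 2.1575 (unchanged). New critical value: z_{0.005} = 2.576.
Revised power = Φ(δ − 2.576) + Φ(−δ − 2.576) = Φ(-0.418) + Φ(-4.733) = 0.3379 + 0.0000 = 0.3379.

Power ≈ 0.338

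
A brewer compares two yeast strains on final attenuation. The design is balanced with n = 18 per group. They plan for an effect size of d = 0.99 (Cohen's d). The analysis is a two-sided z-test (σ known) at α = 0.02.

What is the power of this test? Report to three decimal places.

Noncentrality parameter: δ = d·√(n/2) = 0.99 × √(18/2) = 2.9700
Critical value for a two-sided test at α = 0.02: z_{α/2} = 2.326.
Power = Φ(δ − 2.326) + Φ(−δ − 2.326) = Φ(0.644) + Φ(-5.296) = 0.7401 + 0.0000 = 0.7401.

Power ≈ 0.740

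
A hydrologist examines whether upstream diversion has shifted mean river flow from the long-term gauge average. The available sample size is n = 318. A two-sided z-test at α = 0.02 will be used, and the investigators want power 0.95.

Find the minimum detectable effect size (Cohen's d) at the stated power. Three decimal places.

d ≈ 0.223

Required noncentrality: δ = z_{0.01} + z_{0.05} = 2.326 + 1.645 = 3.971.
(Lower-tail contribution to power is negligible for δ > 0.)
δ = d·√n ⇒ d = δ/√n = 3.971/√318 = 0.2227.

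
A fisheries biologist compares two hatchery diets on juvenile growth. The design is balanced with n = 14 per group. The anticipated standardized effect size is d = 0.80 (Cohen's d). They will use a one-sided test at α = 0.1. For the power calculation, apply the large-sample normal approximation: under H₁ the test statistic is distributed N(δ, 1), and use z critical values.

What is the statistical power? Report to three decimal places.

Power ≈ 0.798

Noncentrality parameter: δ = d·√(n/2) = 0.80 × √(14/2) = 2.1166
One-sided α = 0.1 → critical value z_{0.1} = 1.282.
Power = P(Z > 1.282 − δ) = Φ(0.835) = 0.7982.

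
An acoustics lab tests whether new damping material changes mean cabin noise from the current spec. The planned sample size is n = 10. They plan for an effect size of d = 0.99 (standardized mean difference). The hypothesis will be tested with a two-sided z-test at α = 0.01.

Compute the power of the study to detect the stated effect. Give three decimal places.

Noncentrality parameter: δ = d·√n = 0.99 × √10 = 3.1307
Critical value for a two-sided test at α = 0.01: z_{α/2} = 2.576.
Power = Φ(δ − 2.576) + Φ(−δ − 2.576) = Φ(0.555) + Φ(-5.706) = 0.7105 + 0.0000 = 0.7105.

Power ≈ 0.710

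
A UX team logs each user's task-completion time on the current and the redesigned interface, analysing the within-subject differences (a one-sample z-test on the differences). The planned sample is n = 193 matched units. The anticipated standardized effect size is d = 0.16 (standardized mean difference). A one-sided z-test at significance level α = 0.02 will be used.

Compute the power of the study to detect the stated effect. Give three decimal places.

Power ≈ 0.567

Noncentrality parameter: δ = d·√n = 0.16 × √193 = 2.2228
One-sided α = 0.02 → critical value z_{0.02} = 2.054.
Power = Φ(δ − 2.054) = Φ(0.169) = 0.5671.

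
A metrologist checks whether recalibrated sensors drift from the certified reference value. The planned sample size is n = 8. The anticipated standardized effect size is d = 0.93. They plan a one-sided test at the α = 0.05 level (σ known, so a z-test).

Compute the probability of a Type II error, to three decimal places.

Noncentrality parameter: δ = d·√n = 0.93 × √8 = 2.6304
Critical value for a one-sided test at α = 0.05: z_α = 1.645.
Power = Φ(δ − 1.645) = Φ(0.986) = 0.8378.
Type II error: β = 1 − power = 1 − 0.8378 = 0.1622.

β ≈ 0.162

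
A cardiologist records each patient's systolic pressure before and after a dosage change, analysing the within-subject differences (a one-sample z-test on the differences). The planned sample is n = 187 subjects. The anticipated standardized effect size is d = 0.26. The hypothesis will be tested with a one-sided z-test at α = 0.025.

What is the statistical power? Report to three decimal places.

Noncentrality parameter: δ = d·√n = 0.26 × √187 = 3.5554
One-sided α = 0.025 → critical value z_{0.025} = 1.960.
Power = Φ(δ − 1.960) = Φ(1.595) = 0.9447.

Power ≈ 0.945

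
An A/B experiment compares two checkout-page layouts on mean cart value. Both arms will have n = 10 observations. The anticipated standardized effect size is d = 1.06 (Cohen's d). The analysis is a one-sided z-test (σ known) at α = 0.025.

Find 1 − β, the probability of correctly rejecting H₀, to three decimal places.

Power ≈ 0.659

Noncentrality parameter: δ = d·√(n/2) = 1.06 × √(10/2) = 2.3702
Critical value for a one-sided test at α = 0.025: z_α = 1.960.
Power = Φ(δ − 1.960) = Φ(0.410) = 0.6592.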